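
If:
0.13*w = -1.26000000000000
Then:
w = -9.69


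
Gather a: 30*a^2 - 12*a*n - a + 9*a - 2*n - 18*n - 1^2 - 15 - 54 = 30*a^2 + a*(8 - 12*n) - 20*n - 70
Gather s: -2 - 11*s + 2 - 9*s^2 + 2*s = -9*s^2 - 9*s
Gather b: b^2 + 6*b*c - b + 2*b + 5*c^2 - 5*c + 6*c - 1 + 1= b^2 + b*(6*c + 1) + 5*c^2 + c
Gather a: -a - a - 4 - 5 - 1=-2*a - 10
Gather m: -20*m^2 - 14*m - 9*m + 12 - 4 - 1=-20*m^2 - 23*m + 7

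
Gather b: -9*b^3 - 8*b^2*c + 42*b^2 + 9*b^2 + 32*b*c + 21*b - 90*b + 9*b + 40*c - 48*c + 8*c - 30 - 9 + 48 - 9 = -9*b^3 + b^2*(51 - 8*c) + b*(32*c - 60)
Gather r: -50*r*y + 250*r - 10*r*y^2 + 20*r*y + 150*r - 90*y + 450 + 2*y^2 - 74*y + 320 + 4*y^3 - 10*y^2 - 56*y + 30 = r*(-10*y^2 - 30*y + 400) + 4*y^3 - 8*y^2 - 220*y + 800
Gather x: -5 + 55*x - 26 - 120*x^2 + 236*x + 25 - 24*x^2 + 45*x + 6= -144*x^2 + 336*x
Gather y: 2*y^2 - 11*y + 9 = 2*y^2 - 11*y + 9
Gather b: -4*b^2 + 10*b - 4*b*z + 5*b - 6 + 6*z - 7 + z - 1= -4*b^2 + b*(15 - 4*z) + 7*z - 14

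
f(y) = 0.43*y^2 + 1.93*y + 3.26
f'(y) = 0.86*y + 1.93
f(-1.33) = 1.45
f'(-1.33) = 0.79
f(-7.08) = 11.15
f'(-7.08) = -4.16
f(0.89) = 5.32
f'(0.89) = 2.70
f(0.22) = 3.71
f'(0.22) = 2.12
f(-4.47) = 3.22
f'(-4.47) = -1.91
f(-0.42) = 2.53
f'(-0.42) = 1.57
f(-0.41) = 2.54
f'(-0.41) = 1.58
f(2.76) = 11.86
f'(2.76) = 4.30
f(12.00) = 88.34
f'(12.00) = 12.25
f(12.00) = 88.34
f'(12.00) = 12.25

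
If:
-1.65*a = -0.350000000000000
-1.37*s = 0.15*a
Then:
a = 0.21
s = -0.02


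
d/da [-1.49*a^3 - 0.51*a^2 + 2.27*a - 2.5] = -4.47*a^2 - 1.02*a + 2.27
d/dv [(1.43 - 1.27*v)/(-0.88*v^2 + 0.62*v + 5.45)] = (-1.1176*v^2 + 2.5168*v - 7.8081)/(0.7744*v^4 - 1.0912*v^3 - 9.2076*v^2 + 6.758*v + 29.7025)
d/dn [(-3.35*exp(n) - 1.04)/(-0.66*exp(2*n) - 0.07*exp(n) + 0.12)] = (-(1.32*exp(n) + 0.07)*(3.35*exp(n) + 1.04) + 2.211*exp(2*n) + 0.2345*exp(n) - 0.402)*exp(n)/(0.66*exp(2*n) + 0.07*exp(n) - 0.12)^2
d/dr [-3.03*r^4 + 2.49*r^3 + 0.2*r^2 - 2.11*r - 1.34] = -12.12*r^3 + 7.47*r^2 + 0.4*r - 2.11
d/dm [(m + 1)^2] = 2*m + 2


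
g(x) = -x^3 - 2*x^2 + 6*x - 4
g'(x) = -3*x^2 - 4*x + 6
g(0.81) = -0.98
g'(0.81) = 0.79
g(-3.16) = -11.38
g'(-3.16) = -11.32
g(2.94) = -29.06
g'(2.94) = -31.69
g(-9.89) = 708.40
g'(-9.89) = -247.88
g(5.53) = -201.09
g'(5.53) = -107.86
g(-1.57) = -14.48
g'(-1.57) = 4.89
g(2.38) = -14.53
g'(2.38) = -20.51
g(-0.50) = -7.38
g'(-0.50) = 7.25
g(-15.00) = 2831.00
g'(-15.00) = -609.00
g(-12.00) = 1364.00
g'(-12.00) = -378.00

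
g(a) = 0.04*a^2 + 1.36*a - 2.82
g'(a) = 0.08*a + 1.36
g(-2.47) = -5.94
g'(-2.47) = 1.16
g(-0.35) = -3.29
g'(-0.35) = 1.33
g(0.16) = -2.60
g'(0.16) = 1.37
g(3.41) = 2.28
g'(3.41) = 1.63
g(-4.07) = -7.69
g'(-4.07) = 1.03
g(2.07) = 0.17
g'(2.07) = 1.53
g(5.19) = 5.32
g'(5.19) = 1.78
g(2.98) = 1.59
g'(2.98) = 1.60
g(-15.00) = -14.22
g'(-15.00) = 0.16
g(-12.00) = -13.38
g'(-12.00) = 0.40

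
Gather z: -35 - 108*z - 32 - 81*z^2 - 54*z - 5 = -81*z^2 - 162*z - 72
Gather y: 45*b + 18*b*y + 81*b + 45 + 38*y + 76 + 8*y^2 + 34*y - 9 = 126*b + 8*y^2 + y*(18*b + 72) + 112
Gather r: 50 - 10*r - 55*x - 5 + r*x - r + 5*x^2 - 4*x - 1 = r*(x - 11) + 5*x^2 - 59*x + 44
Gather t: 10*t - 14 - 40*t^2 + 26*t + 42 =-40*t^2 + 36*t + 28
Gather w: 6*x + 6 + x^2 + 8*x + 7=x^2 + 14*x + 13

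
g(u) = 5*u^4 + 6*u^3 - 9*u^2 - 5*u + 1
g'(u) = 20*u^3 + 18*u^2 - 18*u - 5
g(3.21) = 621.54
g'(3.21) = 784.22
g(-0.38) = 1.38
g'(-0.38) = 3.34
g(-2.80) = 120.06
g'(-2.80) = -252.52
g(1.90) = 65.32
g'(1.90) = 162.96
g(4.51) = 2414.39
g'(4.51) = 2114.62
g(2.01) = 84.92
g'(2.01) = 193.95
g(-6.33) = 6177.80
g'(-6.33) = -4242.54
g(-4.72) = 1674.81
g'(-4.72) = -1622.11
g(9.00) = 36406.00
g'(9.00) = 15871.00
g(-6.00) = 4891.00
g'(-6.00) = -3569.00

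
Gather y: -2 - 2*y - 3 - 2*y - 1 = -4*y - 6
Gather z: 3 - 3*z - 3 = -3*z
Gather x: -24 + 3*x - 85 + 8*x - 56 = 11*x - 165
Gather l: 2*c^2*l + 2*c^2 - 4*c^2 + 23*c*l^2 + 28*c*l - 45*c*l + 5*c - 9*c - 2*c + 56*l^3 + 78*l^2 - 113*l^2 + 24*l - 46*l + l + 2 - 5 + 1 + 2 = -2*c^2 - 6*c + 56*l^3 + l^2*(23*c - 35) + l*(2*c^2 - 17*c - 21)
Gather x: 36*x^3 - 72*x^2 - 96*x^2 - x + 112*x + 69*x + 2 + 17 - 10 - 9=36*x^3 - 168*x^2 + 180*x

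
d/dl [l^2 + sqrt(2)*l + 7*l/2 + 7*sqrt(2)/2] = 2*l + sqrt(2) + 7/2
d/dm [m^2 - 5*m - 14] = 2*m - 5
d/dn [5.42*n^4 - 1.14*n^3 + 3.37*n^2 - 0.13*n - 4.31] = 21.68*n^3 - 3.42*n^2 + 6.74*n - 0.13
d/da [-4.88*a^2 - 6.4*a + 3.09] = -9.76*a - 6.4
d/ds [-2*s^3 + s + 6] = 1 - 6*s^2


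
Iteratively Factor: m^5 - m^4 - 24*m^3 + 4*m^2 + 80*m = (m + 4)*(m^4 - 5*m^3 - 4*m^2 + 20*m) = (m - 5)*(m + 4)*(m^3 - 4*m) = (m - 5)*(m - 2)*(m + 4)*(m^2 + 2*m) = m*(m - 5)*(m - 2)*(m + 4)*(m + 2)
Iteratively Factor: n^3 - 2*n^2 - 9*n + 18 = (n - 2)*(n^2 - 9) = (n - 2)*(n + 3)*(n - 3)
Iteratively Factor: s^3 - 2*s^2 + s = (s - 1)*(s^2 - s) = s*(s - 1)*(s - 1)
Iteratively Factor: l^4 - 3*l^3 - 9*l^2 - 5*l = (l - 5)*(l^3 + 2*l^2 + l) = (l - 5)*(l + 1)*(l^2 + l) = (l - 5)*(l + 1)^2*(l)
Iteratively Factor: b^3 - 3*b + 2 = (b - 1)*(b^2 + b - 2) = (b - 1)*(b + 2)*(b - 1)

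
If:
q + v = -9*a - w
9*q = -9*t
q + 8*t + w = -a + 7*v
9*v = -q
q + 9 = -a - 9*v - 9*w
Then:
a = 9/71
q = -81/568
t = 81/568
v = 9/568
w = -72/71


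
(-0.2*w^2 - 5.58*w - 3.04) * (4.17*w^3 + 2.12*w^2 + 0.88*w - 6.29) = -0.834*w^5 - 23.6926*w^4 - 24.6824*w^3 - 10.0972*w^2 + 32.423*w + 19.1216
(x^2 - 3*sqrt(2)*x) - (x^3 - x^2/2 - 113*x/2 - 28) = -x^3 + 3*x^2/2 - 3*sqrt(2)*x + 113*x/2 + 28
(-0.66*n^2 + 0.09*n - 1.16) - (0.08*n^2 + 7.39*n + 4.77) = -0.74*n^2 - 7.3*n - 5.93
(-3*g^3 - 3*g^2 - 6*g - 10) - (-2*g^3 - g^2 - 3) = -g^3 - 2*g^2 - 6*g - 7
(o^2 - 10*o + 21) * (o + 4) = o^3 - 6*o^2 - 19*o + 84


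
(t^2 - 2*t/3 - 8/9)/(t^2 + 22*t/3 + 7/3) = (9*t^2 - 6*t - 8)/(3*(3*t^2 + 22*t + 7))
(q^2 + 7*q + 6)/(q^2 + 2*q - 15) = (q^2 + 7*q + 6)/(q^2 + 2*q - 15)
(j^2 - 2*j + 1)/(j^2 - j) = (j - 1)/j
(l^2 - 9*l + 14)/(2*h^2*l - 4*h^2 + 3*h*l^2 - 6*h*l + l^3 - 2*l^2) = (l - 7)/(2*h^2 + 3*h*l + l^2)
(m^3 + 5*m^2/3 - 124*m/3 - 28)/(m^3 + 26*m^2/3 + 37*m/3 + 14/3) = (m - 6)/(m + 1)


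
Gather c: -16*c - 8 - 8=-16*c - 16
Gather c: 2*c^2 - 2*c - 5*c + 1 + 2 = 2*c^2 - 7*c + 3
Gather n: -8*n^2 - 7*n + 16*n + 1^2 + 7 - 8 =-8*n^2 + 9*n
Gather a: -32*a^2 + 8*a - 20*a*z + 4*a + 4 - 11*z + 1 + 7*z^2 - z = -32*a^2 + a*(12 - 20*z) + 7*z^2 - 12*z + 5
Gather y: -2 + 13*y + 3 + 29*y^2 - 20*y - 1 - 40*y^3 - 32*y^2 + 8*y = -40*y^3 - 3*y^2 + y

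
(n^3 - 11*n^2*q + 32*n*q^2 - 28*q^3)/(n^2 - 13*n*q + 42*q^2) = (-n^2 + 4*n*q - 4*q^2)/(-n + 6*q)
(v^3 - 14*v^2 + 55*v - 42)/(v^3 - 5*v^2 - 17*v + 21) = (v - 6)/(v + 3)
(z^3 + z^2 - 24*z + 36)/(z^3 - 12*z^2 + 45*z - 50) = (z^2 + 3*z - 18)/(z^2 - 10*z + 25)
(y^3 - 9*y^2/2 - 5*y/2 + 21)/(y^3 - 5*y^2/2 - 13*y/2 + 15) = (2*y^2 - 3*y - 14)/(2*y^2 + y - 10)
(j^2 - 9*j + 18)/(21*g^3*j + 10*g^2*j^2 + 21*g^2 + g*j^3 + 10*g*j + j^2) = (j^2 - 9*j + 18)/(21*g^3*j + 10*g^2*j^2 + 21*g^2 + g*j^3 + 10*g*j + j^2)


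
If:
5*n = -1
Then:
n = -1/5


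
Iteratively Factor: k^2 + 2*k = (k + 2)*(k)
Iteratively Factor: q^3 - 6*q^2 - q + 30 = (q + 2)*(q^2 - 8*q + 15) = (q - 3)*(q + 2)*(q - 5)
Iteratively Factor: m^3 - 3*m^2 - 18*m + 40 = (m + 4)*(m^2 - 7*m + 10) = (m - 2)*(m + 4)*(m - 5)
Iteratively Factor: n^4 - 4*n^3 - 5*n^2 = (n)*(n^3 - 4*n^2 - 5*n) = n*(n - 5)*(n^2 + n) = n^2*(n - 5)*(n + 1)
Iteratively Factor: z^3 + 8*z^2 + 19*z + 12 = (z + 4)*(z^2 + 4*z + 3) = (z + 3)*(z + 4)*(z + 1)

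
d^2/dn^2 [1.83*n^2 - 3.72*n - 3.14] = 3.66000000000000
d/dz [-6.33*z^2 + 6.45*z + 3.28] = 6.45 - 12.66*z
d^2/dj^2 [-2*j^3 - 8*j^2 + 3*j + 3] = -12*j - 16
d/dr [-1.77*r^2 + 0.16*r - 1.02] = 0.16 - 3.54*r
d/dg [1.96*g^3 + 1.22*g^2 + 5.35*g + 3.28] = 5.88*g^2 + 2.44*g + 5.35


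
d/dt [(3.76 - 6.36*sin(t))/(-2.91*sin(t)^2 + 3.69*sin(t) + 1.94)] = (-18.5076*sin(t)^2 + 21.8832*sin(t) - 26.2128)*cos(t)/(8.4681*sin(t)^4 - 21.4758*sin(t)^3 + 2.3253*sin(t)^2 + 14.3172*sin(t) + 3.7636)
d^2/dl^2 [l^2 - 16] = 2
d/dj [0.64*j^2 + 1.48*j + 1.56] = 1.28*j + 1.48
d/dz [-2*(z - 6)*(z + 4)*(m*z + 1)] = -6*m*z^2 + 8*m*z + 48*m - 4*z + 4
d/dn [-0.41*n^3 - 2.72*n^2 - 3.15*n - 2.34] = -1.23*n^2 - 5.44*n - 3.15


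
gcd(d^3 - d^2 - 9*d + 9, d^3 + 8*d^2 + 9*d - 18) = d^2 + 2*d - 3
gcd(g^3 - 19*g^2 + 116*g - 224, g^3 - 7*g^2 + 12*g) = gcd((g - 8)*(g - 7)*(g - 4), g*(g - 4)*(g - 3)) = g - 4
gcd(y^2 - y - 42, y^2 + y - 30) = y + 6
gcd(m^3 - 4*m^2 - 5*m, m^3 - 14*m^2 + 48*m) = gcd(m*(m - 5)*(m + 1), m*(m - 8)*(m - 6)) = m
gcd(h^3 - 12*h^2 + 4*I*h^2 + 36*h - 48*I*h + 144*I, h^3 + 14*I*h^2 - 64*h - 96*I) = h + 4*I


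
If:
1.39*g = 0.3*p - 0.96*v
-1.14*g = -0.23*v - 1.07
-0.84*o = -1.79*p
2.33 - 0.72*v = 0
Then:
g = 1.59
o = 37.78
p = 17.73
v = 3.24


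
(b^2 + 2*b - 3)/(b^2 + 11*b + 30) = (b^2 + 2*b - 3)/(b^2 + 11*b + 30)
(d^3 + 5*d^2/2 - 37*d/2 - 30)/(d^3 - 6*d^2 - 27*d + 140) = (d + 3/2)/(d - 7)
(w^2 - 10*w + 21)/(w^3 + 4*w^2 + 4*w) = (w^2 - 10*w + 21)/(w*(w^2 + 4*w + 4))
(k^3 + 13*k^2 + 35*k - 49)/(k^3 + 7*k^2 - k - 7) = (k + 7)/(k + 1)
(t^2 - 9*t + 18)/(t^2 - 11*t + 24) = (t - 6)/(t - 8)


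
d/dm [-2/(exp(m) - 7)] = 2*exp(m)/(exp(m) - 7)^2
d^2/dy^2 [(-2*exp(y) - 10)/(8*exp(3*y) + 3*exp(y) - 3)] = 2*(3*((exp(y) + 5)*(24*exp(2*y) + 1) + 2*(8*exp(2*y) + 1)*exp(y))*(8*exp(3*y) + 3*exp(y) - 3) - 18*(exp(y) + 5)*(8*exp(2*y) + 1)^2*exp(y) - (8*exp(3*y) + 3*exp(y) - 3)^2)*exp(y)/(8*exp(3*y) + 3*exp(y) - 3)^3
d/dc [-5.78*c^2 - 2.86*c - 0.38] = -11.56*c - 2.86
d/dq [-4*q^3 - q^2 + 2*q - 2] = -12*q^2 - 2*q + 2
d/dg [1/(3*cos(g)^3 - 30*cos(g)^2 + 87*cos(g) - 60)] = (3*cos(g)^2 - 20*cos(g) + 29)*sin(g)/(3*(cos(g)^3 - 10*cos(g)^2 + 29*cos(g) - 20)^2)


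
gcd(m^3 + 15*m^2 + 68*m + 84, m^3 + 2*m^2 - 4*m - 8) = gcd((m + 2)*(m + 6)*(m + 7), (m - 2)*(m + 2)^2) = m + 2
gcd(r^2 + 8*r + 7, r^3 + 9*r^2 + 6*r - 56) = r + 7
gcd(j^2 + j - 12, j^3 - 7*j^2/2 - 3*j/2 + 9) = j - 3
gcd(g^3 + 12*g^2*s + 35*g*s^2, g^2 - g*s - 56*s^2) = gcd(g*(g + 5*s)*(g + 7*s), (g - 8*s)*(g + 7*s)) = g + 7*s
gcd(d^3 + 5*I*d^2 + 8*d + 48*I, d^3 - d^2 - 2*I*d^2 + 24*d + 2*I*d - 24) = d + 4*I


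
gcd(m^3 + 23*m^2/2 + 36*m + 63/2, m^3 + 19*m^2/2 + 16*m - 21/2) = m^2 + 10*m + 21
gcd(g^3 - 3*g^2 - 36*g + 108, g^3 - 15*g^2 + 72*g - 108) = g^2 - 9*g + 18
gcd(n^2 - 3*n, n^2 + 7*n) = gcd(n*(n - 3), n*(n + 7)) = n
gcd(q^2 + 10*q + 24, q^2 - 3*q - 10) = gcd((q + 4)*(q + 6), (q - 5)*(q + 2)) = 1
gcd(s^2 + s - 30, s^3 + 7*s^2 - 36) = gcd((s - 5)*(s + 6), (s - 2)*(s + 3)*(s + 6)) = s + 6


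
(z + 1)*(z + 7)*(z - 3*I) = z^3 + 8*z^2 - 3*I*z^2 + 7*z - 24*I*z - 21*I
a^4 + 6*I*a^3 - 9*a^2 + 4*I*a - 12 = (a - I)*(a + 2*I)^2*(a + 3*I)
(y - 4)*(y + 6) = y^2 + 2*y - 24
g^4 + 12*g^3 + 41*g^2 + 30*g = g*(g + 1)*(g + 5)*(g + 6)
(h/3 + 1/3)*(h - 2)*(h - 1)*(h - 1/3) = h^4/3 - 7*h^3/9 - h^2/9 + 7*h/9 - 2/9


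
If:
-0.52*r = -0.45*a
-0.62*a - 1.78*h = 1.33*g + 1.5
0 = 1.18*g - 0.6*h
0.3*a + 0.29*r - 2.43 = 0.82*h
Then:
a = 2.55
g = -0.64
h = -1.25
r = 2.20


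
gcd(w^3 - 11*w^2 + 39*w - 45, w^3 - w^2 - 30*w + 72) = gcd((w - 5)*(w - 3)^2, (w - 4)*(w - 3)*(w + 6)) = w - 3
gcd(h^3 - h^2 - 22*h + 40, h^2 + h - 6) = h - 2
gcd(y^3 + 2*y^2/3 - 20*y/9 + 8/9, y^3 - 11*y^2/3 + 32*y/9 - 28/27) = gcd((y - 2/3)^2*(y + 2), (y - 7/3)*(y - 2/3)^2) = y^2 - 4*y/3 + 4/9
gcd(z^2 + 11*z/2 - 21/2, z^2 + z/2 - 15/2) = 1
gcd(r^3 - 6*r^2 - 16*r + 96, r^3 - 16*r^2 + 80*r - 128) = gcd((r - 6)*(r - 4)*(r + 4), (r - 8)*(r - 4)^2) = r - 4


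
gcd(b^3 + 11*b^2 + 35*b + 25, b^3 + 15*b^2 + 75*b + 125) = b^2 + 10*b + 25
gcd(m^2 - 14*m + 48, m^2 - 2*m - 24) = m - 6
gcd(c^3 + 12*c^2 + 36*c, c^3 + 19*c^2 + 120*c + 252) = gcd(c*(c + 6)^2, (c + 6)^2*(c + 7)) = c^2 + 12*c + 36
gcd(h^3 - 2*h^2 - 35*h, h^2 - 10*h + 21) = h - 7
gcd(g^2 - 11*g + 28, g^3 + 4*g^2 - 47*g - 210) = g - 7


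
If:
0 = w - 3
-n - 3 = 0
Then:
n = -3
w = 3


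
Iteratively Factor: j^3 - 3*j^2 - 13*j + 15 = (j + 3)*(j^2 - 6*j + 5) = (j - 5)*(j + 3)*(j - 1)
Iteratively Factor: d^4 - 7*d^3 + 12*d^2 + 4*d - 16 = (d - 2)*(d^3 - 5*d^2 + 2*d + 8) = (d - 2)^2*(d^2 - 3*d - 4) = (d - 2)^2*(d + 1)*(d - 4)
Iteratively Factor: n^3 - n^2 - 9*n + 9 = (n - 3)*(n^2 + 2*n - 3) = (n - 3)*(n + 3)*(n - 1)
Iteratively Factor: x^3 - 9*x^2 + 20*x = (x)*(x^2 - 9*x + 20) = x*(x - 4)*(x - 5)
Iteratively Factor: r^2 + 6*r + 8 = (r + 2)*(r + 4)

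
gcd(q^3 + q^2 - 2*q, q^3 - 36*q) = q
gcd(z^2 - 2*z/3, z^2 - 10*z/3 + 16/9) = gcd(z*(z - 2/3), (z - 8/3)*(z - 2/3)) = z - 2/3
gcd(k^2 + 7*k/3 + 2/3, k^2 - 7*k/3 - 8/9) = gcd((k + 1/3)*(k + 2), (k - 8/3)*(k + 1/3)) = k + 1/3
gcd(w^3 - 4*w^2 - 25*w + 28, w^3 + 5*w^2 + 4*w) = w + 4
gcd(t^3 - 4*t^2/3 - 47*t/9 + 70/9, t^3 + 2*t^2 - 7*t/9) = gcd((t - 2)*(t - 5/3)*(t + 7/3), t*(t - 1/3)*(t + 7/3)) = t + 7/3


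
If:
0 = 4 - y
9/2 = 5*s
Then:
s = 9/10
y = 4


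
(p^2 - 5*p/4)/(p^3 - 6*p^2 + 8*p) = (p - 5/4)/(p^2 - 6*p + 8)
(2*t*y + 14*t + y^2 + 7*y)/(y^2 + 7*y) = (2*t + y)/y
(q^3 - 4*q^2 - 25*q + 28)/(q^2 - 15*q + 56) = (q^2 + 3*q - 4)/(q - 8)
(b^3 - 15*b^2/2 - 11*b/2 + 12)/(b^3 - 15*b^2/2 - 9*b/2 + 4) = (2*b^2 + b - 3)/(2*b^2 + b - 1)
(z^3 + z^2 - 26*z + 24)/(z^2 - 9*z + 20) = (z^2 + 5*z - 6)/(z - 5)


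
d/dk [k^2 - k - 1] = 2*k - 1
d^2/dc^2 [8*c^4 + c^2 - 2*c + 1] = 96*c^2 + 2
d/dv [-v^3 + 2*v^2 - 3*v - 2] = -3*v^2 + 4*v - 3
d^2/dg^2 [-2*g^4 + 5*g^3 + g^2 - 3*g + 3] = -24*g^2 + 30*g + 2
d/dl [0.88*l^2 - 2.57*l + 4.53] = 1.76*l - 2.57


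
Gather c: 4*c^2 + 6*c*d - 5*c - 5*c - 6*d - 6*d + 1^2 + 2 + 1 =4*c^2 + c*(6*d - 10) - 12*d + 4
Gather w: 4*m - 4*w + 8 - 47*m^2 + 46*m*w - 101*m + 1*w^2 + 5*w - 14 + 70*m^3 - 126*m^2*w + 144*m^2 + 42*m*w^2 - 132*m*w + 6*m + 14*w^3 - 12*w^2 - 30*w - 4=70*m^3 + 97*m^2 - 91*m + 14*w^3 + w^2*(42*m - 11) + w*(-126*m^2 - 86*m - 29) - 10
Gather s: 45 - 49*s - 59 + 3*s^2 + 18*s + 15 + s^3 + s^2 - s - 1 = s^3 + 4*s^2 - 32*s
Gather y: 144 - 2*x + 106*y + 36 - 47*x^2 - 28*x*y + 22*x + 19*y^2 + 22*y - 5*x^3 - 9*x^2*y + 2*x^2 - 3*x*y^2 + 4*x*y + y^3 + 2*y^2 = -5*x^3 - 45*x^2 + 20*x + y^3 + y^2*(21 - 3*x) + y*(-9*x^2 - 24*x + 128) + 180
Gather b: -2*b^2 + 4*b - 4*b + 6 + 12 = 18 - 2*b^2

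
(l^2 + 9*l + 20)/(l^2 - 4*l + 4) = (l^2 + 9*l + 20)/(l^2 - 4*l + 4)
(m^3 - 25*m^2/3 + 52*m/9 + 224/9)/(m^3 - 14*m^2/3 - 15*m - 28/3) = (m - 8/3)/(m + 1)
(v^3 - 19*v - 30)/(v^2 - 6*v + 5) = (v^2 + 5*v + 6)/(v - 1)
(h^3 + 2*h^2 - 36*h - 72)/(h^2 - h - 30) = (h^2 + 8*h + 12)/(h + 5)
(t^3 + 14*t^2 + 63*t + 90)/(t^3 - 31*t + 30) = (t^2 + 8*t + 15)/(t^2 - 6*t + 5)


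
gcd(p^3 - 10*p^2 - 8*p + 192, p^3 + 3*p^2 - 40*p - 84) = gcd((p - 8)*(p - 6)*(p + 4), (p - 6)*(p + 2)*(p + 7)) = p - 6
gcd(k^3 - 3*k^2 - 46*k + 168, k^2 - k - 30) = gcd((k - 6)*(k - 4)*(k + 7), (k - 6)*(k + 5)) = k - 6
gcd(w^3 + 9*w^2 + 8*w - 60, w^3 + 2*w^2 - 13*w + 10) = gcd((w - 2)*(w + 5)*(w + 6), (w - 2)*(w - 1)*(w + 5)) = w^2 + 3*w - 10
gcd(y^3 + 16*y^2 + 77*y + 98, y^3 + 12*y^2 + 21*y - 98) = y^2 + 14*y + 49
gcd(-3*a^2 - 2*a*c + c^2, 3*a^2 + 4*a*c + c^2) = a + c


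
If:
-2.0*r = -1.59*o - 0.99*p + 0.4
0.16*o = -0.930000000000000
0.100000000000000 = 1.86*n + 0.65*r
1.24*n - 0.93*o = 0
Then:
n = -4.36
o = -5.81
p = 35.25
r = 12.63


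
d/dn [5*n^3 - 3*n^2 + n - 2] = 15*n^2 - 6*n + 1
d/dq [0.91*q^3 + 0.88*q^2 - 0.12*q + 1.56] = 2.73*q^2 + 1.76*q - 0.12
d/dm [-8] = 0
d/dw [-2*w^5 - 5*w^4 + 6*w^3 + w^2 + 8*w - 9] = -10*w^4 - 20*w^3 + 18*w^2 + 2*w + 8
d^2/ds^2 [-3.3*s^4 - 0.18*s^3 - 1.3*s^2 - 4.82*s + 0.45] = -39.6*s^2 - 1.08*s - 2.6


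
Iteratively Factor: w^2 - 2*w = (w - 2)*(w)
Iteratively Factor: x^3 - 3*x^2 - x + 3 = (x - 1)*(x^2 - 2*x - 3) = (x - 1)*(x + 1)*(x - 3)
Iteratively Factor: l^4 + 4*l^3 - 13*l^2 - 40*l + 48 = (l + 4)*(l^3 - 13*l + 12) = (l - 1)*(l + 4)*(l^2 + l - 12) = (l - 1)*(l + 4)^2*(l - 3)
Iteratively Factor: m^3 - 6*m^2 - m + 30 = (m - 3)*(m^2 - 3*m - 10) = (m - 3)*(m + 2)*(m - 5)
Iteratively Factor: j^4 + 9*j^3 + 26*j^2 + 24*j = (j + 2)*(j^3 + 7*j^2 + 12*j) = (j + 2)*(j + 4)*(j^2 + 3*j) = (j + 2)*(j + 3)*(j + 4)*(j)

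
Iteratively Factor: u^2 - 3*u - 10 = (u - 5)*(u + 2)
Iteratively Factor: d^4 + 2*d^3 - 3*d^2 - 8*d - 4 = (d - 2)*(d^3 + 4*d^2 + 5*d + 2) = (d - 2)*(d + 2)*(d^2 + 2*d + 1) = (d - 2)*(d + 1)*(d + 2)*(d + 1)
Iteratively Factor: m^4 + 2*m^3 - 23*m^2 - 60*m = (m)*(m^3 + 2*m^2 - 23*m - 60) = m*(m + 3)*(m^2 - m - 20) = m*(m - 5)*(m + 3)*(m + 4)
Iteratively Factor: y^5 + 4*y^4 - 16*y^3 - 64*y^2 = (y - 4)*(y^4 + 8*y^3 + 16*y^2) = (y - 4)*(y + 4)*(y^3 + 4*y^2) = y*(y - 4)*(y + 4)*(y^2 + 4*y) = y^2*(y - 4)*(y + 4)*(y + 4)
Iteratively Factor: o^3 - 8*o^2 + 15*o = (o - 5)*(o^2 - 3*o) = (o - 5)*(o - 3)*(o)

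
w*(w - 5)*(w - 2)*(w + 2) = w^4 - 5*w^3 - 4*w^2 + 20*w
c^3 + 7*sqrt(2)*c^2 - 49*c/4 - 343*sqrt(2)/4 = (c - 7/2)*(c + 7/2)*(c + 7*sqrt(2))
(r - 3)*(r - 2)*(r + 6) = r^3 + r^2 - 24*r + 36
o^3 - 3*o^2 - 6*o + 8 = (o - 4)*(o - 1)*(o + 2)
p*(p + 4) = p^2 + 4*p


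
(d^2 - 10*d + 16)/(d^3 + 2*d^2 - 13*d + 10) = (d - 8)/(d^2 + 4*d - 5)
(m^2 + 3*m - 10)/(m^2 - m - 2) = (m + 5)/(m + 1)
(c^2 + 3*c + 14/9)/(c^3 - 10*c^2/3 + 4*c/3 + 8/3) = (c + 7/3)/(c^2 - 4*c + 4)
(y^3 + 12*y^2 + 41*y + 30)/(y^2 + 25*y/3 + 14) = 3*(y^2 + 6*y + 5)/(3*y + 7)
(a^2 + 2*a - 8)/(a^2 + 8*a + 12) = (a^2 + 2*a - 8)/(a^2 + 8*a + 12)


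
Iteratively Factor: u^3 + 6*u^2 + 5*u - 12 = (u - 1)*(u^2 + 7*u + 12) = (u - 1)*(u + 4)*(u + 3)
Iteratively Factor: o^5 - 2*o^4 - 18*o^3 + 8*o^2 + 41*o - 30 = (o + 3)*(o^4 - 5*o^3 - 3*o^2 + 17*o - 10) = (o - 1)*(o + 3)*(o^3 - 4*o^2 - 7*o + 10) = (o - 1)*(o + 2)*(o + 3)*(o^2 - 6*o + 5) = (o - 5)*(o - 1)*(o + 2)*(o + 3)*(o - 1)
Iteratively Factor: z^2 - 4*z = (z - 4)*(z)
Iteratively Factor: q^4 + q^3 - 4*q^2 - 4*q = (q + 1)*(q^3 - 4*q) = (q + 1)*(q + 2)*(q^2 - 2*q) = q*(q + 1)*(q + 2)*(q - 2)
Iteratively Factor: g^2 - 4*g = (g - 4)*(g)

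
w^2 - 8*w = w*(w - 8)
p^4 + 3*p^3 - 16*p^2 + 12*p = p*(p - 2)*(p - 1)*(p + 6)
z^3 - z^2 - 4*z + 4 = (z - 2)*(z - 1)*(z + 2)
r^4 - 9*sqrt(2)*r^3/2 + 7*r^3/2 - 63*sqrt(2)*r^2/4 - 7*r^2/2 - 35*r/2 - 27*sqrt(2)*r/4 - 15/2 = (r + 1/2)*(r + 3)*(r - 5*sqrt(2))*(r + sqrt(2)/2)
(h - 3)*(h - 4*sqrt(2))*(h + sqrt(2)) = h^3 - 3*sqrt(2)*h^2 - 3*h^2 - 8*h + 9*sqrt(2)*h + 24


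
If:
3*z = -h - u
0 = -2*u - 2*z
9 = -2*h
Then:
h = -9/2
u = -9/4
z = 9/4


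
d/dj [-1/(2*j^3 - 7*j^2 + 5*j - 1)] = (6*j^2 - 14*j + 5)/(2*j^3 - 7*j^2 + 5*j - 1)^2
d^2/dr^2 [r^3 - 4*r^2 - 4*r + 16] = 6*r - 8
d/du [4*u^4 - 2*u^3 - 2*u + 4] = 16*u^3 - 6*u^2 - 2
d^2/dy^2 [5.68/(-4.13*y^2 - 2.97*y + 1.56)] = (193.766384*y^2 + 139.342896*y - 5.68*(8.26*y + 2.97)*(16.52*y + 5.94) - 73.190208)/(4.13*y^2 + 2.97*y - 1.56)^3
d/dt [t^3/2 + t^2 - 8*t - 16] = 3*t^2/2 + 2*t - 8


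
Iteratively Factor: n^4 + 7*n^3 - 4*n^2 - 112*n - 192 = (n + 4)*(n^3 + 3*n^2 - 16*n - 48) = (n + 4)^2*(n^2 - n - 12) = (n + 3)*(n + 4)^2*(n - 4)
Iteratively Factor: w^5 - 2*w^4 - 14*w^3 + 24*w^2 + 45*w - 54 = (w - 3)*(w^4 + w^3 - 11*w^2 - 9*w + 18) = (w - 3)^2*(w^3 + 4*w^2 + w - 6) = (w - 3)^2*(w - 1)*(w^2 + 5*w + 6) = (w - 3)^2*(w - 1)*(w + 2)*(w + 3)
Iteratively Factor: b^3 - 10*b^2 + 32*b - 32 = (b - 2)*(b^2 - 8*b + 16) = (b - 4)*(b - 2)*(b - 4)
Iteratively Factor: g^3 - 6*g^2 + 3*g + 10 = (g + 1)*(g^2 - 7*g + 10) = (g - 5)*(g + 1)*(g - 2)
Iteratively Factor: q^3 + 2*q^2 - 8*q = (q + 4)*(q^2 - 2*q) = (q - 2)*(q + 4)*(q)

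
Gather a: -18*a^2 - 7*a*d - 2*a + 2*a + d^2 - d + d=-18*a^2 - 7*a*d + d^2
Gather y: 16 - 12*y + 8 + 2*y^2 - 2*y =2*y^2 - 14*y + 24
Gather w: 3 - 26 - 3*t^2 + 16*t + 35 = -3*t^2 + 16*t + 12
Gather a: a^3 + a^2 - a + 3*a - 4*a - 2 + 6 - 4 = a^3 + a^2 - 2*a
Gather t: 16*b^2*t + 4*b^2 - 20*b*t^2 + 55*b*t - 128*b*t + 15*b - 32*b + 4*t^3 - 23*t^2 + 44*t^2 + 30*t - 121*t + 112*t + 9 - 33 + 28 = 4*b^2 - 17*b + 4*t^3 + t^2*(21 - 20*b) + t*(16*b^2 - 73*b + 21) + 4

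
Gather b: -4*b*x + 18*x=-4*b*x + 18*x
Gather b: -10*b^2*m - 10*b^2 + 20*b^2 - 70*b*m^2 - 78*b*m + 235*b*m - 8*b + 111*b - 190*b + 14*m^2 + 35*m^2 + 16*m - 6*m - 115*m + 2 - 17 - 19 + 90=b^2*(10 - 10*m) + b*(-70*m^2 + 157*m - 87) + 49*m^2 - 105*m + 56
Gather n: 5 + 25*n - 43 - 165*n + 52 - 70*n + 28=42 - 210*n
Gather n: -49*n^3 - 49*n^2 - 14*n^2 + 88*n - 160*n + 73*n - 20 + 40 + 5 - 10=-49*n^3 - 63*n^2 + n + 15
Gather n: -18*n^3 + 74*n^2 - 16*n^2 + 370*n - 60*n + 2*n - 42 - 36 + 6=-18*n^3 + 58*n^2 + 312*n - 72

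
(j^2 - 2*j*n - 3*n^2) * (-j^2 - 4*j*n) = -j^4 - 2*j^3*n + 11*j^2*n^2 + 12*j*n^3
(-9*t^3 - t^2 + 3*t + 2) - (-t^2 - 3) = -9*t^3 + 3*t + 5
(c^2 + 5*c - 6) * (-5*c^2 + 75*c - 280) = -5*c^4 + 50*c^3 + 125*c^2 - 1850*c + 1680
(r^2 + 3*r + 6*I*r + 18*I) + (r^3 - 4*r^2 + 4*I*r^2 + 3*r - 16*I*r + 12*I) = r^3 - 3*r^2 + 4*I*r^2 + 6*r - 10*I*r + 30*I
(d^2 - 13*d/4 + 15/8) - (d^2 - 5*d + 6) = 7*d/4 - 33/8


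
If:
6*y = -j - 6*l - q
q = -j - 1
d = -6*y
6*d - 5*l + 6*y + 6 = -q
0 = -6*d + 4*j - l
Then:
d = -11/7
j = -50/21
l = -2/21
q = 29/21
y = 11/42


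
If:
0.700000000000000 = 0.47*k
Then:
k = 1.49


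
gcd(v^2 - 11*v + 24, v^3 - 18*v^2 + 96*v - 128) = v - 8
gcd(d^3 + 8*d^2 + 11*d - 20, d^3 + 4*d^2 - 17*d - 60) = d + 5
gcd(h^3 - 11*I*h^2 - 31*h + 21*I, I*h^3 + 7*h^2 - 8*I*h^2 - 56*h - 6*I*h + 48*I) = h - I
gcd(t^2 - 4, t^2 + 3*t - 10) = t - 2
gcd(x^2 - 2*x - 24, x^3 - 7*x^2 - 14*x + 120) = x^2 - 2*x - 24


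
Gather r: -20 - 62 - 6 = -88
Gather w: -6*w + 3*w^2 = 3*w^2 - 6*w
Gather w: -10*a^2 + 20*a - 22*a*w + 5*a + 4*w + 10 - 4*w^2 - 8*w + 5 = -10*a^2 + 25*a - 4*w^2 + w*(-22*a - 4) + 15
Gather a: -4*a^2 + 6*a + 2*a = -4*a^2 + 8*a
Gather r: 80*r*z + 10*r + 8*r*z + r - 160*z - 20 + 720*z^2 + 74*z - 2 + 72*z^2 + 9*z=r*(88*z + 11) + 792*z^2 - 77*z - 22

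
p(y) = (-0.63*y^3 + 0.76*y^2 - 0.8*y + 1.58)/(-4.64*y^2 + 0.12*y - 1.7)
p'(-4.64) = 0.13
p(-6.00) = -1.00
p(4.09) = 0.41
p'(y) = (9.28*y - 0.12)*(-0.63*y^3 + 0.76*y^2 - 0.8*y + 1.58)/(-4.64*y^2 + 0.12*y - 1.7)^2 + (-1.89*y^2 + 1.52*y - 0.8)/(-4.64*y^2 + 0.12*y - 1.7) = (2.9232*y^4 - 0.1512*y^3 - 0.407799999999999*y^2 + 12.0784*y + 1.1704)/(21.5296*y^4 - 1.1136*y^3 + 15.7904*y^2 - 0.408*y + 2.89)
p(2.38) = 0.16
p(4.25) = 0.43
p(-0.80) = -0.64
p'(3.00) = 0.14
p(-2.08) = -0.55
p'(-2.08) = 0.06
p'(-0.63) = -0.47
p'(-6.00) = 0.13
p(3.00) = 0.25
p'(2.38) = 0.16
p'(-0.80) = -0.33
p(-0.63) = -0.70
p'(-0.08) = 0.07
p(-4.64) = -0.83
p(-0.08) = -0.95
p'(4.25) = 0.14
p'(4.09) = 0.14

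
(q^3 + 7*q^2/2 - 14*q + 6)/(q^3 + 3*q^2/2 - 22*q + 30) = (2*q - 1)/(2*q - 5)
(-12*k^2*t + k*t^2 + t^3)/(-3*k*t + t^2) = 4*k + t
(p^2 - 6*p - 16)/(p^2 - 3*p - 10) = (p - 8)/(p - 5)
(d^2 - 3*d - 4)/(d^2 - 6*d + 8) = (d + 1)/(d - 2)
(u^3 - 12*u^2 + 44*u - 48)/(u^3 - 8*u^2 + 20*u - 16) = (u - 6)/(u - 2)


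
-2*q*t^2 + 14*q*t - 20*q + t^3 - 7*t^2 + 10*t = (-2*q + t)*(t - 5)*(t - 2)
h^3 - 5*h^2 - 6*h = h*(h - 6)*(h + 1)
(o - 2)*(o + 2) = o^2 - 4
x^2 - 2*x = x*(x - 2)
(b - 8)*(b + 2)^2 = b^3 - 4*b^2 - 28*b - 32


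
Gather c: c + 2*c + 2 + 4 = 3*c + 6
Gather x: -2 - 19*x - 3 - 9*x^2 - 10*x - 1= -9*x^2 - 29*x - 6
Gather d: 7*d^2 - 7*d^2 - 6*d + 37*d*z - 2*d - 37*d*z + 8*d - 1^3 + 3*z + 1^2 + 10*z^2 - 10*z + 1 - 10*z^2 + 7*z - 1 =0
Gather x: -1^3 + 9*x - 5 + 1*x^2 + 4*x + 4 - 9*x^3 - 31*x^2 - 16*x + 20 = -9*x^3 - 30*x^2 - 3*x + 18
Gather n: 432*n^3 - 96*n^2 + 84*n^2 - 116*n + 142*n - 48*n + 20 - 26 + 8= 432*n^3 - 12*n^2 - 22*n + 2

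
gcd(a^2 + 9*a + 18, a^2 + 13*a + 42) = a + 6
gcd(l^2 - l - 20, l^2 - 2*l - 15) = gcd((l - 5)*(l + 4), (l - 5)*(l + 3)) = l - 5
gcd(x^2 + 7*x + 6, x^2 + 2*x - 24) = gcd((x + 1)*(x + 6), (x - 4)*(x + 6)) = x + 6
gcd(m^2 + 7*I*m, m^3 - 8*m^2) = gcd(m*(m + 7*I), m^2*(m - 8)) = m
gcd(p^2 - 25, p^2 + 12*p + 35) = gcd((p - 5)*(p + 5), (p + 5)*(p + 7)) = p + 5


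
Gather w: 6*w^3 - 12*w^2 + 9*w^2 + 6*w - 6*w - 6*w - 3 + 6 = 6*w^3 - 3*w^2 - 6*w + 3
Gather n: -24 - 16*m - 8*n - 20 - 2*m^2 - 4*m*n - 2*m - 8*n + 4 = -2*m^2 - 18*m + n*(-4*m - 16) - 40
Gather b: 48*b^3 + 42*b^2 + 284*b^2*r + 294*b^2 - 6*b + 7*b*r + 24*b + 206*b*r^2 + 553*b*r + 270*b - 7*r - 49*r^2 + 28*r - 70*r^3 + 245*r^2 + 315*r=48*b^3 + b^2*(284*r + 336) + b*(206*r^2 + 560*r + 288) - 70*r^3 + 196*r^2 + 336*r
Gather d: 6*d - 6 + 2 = 6*d - 4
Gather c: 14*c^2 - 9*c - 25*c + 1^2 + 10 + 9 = 14*c^2 - 34*c + 20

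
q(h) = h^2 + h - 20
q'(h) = 2*h + 1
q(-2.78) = -15.05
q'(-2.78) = -4.56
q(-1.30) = -19.61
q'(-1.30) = -1.60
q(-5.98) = 9.78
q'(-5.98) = -10.96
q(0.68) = -18.86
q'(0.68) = 2.36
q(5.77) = 19.06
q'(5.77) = 12.54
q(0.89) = -18.32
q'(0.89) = 2.78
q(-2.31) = -16.97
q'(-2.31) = -3.62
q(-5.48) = 4.55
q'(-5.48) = -9.96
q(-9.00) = 52.00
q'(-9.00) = -17.00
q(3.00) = -8.00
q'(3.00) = 7.00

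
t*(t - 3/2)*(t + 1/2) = t^3 - t^2 - 3*t/4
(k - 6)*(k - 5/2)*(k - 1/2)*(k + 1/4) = k^4 - 35*k^3/4 + 17*k^2 - 43*k/16 - 15/8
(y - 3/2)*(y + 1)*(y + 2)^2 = y^4 + 7*y^3/2 + y^2/2 - 8*y - 6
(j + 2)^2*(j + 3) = j^3 + 7*j^2 + 16*j + 12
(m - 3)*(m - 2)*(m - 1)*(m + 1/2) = m^4 - 11*m^3/2 + 8*m^2 - m/2 - 3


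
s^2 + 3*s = s*(s + 3)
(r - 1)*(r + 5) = r^2 + 4*r - 5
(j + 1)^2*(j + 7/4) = j^3 + 15*j^2/4 + 9*j/2 + 7/4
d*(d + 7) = d^2 + 7*d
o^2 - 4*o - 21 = (o - 7)*(o + 3)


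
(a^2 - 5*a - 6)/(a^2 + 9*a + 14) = (a^2 - 5*a - 6)/(a^2 + 9*a + 14)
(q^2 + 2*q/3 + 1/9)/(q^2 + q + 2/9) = (3*q + 1)/(3*q + 2)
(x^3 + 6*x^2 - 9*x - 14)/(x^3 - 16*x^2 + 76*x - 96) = (x^2 + 8*x + 7)/(x^2 - 14*x + 48)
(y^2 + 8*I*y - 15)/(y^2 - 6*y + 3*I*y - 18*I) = (y + 5*I)/(y - 6)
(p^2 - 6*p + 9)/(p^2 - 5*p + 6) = (p - 3)/(p - 2)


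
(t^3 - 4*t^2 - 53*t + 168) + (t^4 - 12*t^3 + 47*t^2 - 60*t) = t^4 - 11*t^3 + 43*t^2 - 113*t + 168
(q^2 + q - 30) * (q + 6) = q^3 + 7*q^2 - 24*q - 180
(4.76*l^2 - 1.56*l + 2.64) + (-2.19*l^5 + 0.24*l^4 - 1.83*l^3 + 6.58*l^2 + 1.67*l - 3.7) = -2.19*l^5 + 0.24*l^4 - 1.83*l^3 + 11.34*l^2 + 0.11*l - 1.06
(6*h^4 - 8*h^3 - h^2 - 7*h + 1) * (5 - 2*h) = -12*h^5 + 46*h^4 - 38*h^3 + 9*h^2 - 37*h + 5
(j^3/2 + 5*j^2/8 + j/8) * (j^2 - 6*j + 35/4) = j^5/2 - 19*j^4/8 + 3*j^3/4 + 151*j^2/32 + 35*j/32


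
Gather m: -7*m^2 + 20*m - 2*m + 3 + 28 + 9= -7*m^2 + 18*m + 40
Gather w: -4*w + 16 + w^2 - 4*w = w^2 - 8*w + 16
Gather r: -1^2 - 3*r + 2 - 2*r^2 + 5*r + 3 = -2*r^2 + 2*r + 4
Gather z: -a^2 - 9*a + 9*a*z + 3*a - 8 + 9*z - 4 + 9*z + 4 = -a^2 - 6*a + z*(9*a + 18) - 8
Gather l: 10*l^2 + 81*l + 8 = 10*l^2 + 81*l + 8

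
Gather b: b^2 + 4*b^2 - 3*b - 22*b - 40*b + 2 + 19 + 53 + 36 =5*b^2 - 65*b + 110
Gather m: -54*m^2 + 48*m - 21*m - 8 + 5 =-54*m^2 + 27*m - 3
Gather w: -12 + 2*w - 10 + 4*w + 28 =6*w + 6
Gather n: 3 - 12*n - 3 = -12*n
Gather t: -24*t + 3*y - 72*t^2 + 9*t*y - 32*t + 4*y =-72*t^2 + t*(9*y - 56) + 7*y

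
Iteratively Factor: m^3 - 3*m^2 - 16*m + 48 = (m - 3)*(m^2 - 16) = (m - 4)*(m - 3)*(m + 4)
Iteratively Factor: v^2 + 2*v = (v)*(v + 2)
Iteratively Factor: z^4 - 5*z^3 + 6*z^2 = (z)*(z^3 - 5*z^2 + 6*z) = z*(z - 3)*(z^2 - 2*z) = z*(z - 3)*(z - 2)*(z)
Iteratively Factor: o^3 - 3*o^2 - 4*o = (o + 1)*(o^2 - 4*o) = o*(o + 1)*(o - 4)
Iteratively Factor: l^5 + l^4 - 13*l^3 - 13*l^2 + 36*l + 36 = (l - 2)*(l^4 + 3*l^3 - 7*l^2 - 27*l - 18) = (l - 2)*(l + 1)*(l^3 + 2*l^2 - 9*l - 18) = (l - 3)*(l - 2)*(l + 1)*(l^2 + 5*l + 6) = (l - 3)*(l - 2)*(l + 1)*(l + 2)*(l + 3)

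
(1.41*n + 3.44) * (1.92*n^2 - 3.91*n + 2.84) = 2.7072*n^3 + 1.0917*n^2 - 9.446*n + 9.7696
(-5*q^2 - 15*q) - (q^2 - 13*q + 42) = -6*q^2 - 2*q - 42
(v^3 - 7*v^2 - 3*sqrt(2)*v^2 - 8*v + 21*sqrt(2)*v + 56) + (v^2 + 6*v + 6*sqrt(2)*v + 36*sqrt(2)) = v^3 - 6*v^2 - 3*sqrt(2)*v^2 - 2*v + 27*sqrt(2)*v + 36*sqrt(2) + 56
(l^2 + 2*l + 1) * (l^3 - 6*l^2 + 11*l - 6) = l^5 - 4*l^4 + 10*l^2 - l - 6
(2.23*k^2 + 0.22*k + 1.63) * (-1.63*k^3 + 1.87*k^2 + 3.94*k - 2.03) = -3.6349*k^5 + 3.8115*k^4 + 6.5407*k^3 - 0.612*k^2 + 5.9756*k - 3.3089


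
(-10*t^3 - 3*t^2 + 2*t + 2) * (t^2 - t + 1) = -10*t^5 + 7*t^4 - 5*t^3 - 3*t^2 + 2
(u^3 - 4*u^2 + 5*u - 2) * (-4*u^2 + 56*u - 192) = -4*u^5 + 72*u^4 - 436*u^3 + 1056*u^2 - 1072*u + 384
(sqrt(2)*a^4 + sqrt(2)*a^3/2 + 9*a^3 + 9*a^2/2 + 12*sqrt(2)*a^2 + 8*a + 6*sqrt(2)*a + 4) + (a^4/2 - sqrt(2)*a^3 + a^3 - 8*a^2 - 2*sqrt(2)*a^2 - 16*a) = a^4/2 + sqrt(2)*a^4 - sqrt(2)*a^3/2 + 10*a^3 - 7*a^2/2 + 10*sqrt(2)*a^2 - 8*a + 6*sqrt(2)*a + 4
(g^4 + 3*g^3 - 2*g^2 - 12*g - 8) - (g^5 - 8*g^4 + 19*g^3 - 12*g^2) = -g^5 + 9*g^4 - 16*g^3 + 10*g^2 - 12*g - 8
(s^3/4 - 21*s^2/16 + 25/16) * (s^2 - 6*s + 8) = s^5/4 - 45*s^4/16 + 79*s^3/8 - 143*s^2/16 - 75*s/8 + 25/2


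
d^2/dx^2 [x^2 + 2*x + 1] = 2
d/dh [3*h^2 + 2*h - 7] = 6*h + 2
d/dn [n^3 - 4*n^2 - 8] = n*(3*n - 8)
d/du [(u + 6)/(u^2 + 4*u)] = (u*(u + 4) - 2*(u + 2)*(u + 6))/(u^2*(u + 4)^2)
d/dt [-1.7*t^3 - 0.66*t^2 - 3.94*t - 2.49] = -5.1*t^2 - 1.32*t - 3.94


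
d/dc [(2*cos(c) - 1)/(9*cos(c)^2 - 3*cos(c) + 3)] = (6*cos(c)^2 - 6*cos(c) - 1)*sin(c)/(3*(3*sin(c)^2 + cos(c) - 4)^2)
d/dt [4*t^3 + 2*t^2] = 4*t*(3*t + 1)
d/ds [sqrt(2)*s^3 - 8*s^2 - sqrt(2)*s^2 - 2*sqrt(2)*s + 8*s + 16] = 3*sqrt(2)*s^2 - 16*s - 2*sqrt(2)*s - 2*sqrt(2) + 8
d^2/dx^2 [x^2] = 2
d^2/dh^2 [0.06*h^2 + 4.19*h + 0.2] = 0.120000000000000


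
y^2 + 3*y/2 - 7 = (y - 2)*(y + 7/2)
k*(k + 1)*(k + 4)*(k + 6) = k^4 + 11*k^3 + 34*k^2 + 24*k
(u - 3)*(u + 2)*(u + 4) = u^3 + 3*u^2 - 10*u - 24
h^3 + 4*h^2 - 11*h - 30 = (h - 3)*(h + 2)*(h + 5)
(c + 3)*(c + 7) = c^2 + 10*c + 21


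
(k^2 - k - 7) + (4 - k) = k^2 - 2*k - 3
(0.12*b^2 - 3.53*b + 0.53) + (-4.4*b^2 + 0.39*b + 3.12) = -4.28*b^2 - 3.14*b + 3.65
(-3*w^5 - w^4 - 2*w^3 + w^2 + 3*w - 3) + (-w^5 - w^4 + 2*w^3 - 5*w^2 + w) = -4*w^5 - 2*w^4 - 4*w^2 + 4*w - 3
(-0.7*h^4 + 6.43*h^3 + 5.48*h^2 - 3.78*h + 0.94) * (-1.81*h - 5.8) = 1.267*h^5 - 7.5783*h^4 - 47.2128*h^3 - 24.9422*h^2 + 20.2226*h - 5.452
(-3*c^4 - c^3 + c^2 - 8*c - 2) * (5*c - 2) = -15*c^5 + c^4 + 7*c^3 - 42*c^2 + 6*c + 4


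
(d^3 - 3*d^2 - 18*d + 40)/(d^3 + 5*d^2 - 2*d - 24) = (d - 5)/(d + 3)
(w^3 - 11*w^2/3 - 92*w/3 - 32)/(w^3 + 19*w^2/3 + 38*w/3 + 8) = (w - 8)/(w + 2)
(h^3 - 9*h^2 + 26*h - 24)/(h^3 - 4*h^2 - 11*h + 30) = (h^2 - 7*h + 12)/(h^2 - 2*h - 15)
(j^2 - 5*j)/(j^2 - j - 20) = j/(j + 4)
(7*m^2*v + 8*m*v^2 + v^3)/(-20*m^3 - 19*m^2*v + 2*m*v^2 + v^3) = v*(7*m + v)/(-20*m^2 + m*v + v^2)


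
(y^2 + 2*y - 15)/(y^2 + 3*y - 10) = (y - 3)/(y - 2)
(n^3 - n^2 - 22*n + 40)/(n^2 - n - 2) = (n^2 + n - 20)/(n + 1)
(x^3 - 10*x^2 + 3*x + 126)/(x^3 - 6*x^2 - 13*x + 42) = (x - 6)/(x - 2)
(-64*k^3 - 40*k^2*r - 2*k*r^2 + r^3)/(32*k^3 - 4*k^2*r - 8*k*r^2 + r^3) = (4*k + r)/(-2*k + r)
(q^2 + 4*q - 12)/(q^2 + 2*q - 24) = (q - 2)/(q - 4)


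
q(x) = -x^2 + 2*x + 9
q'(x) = 2 - 2*x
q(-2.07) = 0.58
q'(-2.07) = 6.14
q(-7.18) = -56.91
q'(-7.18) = 16.36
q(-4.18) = -16.83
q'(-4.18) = 10.36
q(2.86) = 6.54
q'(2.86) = -3.72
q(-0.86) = 6.54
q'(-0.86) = 3.72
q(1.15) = 9.98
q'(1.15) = -0.30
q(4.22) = -0.37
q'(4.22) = -6.44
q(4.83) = -4.67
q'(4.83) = -7.66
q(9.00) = -54.00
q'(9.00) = -16.00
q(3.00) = 6.00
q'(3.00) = -4.00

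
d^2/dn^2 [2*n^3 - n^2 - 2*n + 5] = 12*n - 2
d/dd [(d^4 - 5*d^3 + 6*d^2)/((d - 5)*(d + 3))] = d*(2*d^4 - 11*d^3 - 40*d^2 + 213*d - 180)/(d^4 - 4*d^3 - 26*d^2 + 60*d + 225)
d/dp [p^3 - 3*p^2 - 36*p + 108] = 3*p^2 - 6*p - 36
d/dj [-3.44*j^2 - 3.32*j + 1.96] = -6.88*j - 3.32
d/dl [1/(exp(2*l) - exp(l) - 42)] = (1 - 2*exp(l))*exp(l)/(-exp(2*l) + exp(l) + 42)^2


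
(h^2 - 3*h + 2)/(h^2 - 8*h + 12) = (h - 1)/(h - 6)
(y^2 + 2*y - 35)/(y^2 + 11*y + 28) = (y - 5)/(y + 4)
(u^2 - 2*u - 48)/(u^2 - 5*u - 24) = (u + 6)/(u + 3)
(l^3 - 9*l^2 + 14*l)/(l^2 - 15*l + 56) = l*(l - 2)/(l - 8)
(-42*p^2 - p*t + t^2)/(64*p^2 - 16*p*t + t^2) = (-42*p^2 - p*t + t^2)/(64*p^2 - 16*p*t + t^2)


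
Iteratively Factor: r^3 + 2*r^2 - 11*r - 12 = (r - 3)*(r^2 + 5*r + 4) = (r - 3)*(r + 1)*(r + 4)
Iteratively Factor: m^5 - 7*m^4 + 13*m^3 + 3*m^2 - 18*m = (m - 3)*(m^4 - 4*m^3 + m^2 + 6*m) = (m - 3)*(m - 2)*(m^3 - 2*m^2 - 3*m) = (m - 3)^2*(m - 2)*(m^2 + m) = m*(m - 3)^2*(m - 2)*(m + 1)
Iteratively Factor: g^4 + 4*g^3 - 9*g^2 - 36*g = (g + 4)*(g^3 - 9*g) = (g + 3)*(g + 4)*(g^2 - 3*g) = (g - 3)*(g + 3)*(g + 4)*(g)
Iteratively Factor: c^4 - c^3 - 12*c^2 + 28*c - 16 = (c + 4)*(c^3 - 5*c^2 + 8*c - 4) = (c - 2)*(c + 4)*(c^2 - 3*c + 2) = (c - 2)*(c - 1)*(c + 4)*(c - 2)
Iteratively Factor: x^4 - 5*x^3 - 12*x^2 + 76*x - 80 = (x - 2)*(x^3 - 3*x^2 - 18*x + 40) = (x - 2)^2*(x^2 - x - 20) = (x - 2)^2*(x + 4)*(x - 5)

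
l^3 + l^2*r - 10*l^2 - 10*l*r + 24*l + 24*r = (l - 6)*(l - 4)*(l + r)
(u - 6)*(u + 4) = u^2 - 2*u - 24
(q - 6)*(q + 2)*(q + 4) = q^3 - 28*q - 48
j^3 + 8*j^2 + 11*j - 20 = (j - 1)*(j + 4)*(j + 5)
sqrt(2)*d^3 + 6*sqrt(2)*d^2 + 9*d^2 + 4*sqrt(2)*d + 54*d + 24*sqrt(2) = (d + 6)*(d + 4*sqrt(2))*(sqrt(2)*d + 1)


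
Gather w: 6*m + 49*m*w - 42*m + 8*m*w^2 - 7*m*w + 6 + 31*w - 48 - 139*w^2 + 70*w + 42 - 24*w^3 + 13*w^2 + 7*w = -36*m - 24*w^3 + w^2*(8*m - 126) + w*(42*m + 108)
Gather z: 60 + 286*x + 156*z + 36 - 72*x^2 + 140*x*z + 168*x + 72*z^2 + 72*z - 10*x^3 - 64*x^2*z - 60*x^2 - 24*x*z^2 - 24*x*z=-10*x^3 - 132*x^2 + 454*x + z^2*(72 - 24*x) + z*(-64*x^2 + 116*x + 228) + 96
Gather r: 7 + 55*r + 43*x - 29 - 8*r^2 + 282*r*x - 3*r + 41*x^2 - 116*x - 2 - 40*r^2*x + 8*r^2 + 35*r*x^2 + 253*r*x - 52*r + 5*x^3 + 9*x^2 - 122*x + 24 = -40*r^2*x + r*(35*x^2 + 535*x) + 5*x^3 + 50*x^2 - 195*x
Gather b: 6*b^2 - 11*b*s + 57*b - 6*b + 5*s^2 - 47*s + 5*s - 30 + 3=6*b^2 + b*(51 - 11*s) + 5*s^2 - 42*s - 27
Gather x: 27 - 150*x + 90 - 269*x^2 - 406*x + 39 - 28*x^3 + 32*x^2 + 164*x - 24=-28*x^3 - 237*x^2 - 392*x + 132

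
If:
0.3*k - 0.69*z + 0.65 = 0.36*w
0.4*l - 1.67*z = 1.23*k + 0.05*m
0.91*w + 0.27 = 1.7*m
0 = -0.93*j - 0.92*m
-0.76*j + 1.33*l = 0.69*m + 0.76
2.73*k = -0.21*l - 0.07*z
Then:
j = -0.96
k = -0.04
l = 0.53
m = 0.97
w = 1.52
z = 0.13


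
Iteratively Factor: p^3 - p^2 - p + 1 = (p - 1)*(p^2 - 1) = (p - 1)^2*(p + 1)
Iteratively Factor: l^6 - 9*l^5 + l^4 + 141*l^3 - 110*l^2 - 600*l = (l + 3)*(l^5 - 12*l^4 + 37*l^3 + 30*l^2 - 200*l) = (l - 5)*(l + 3)*(l^4 - 7*l^3 + 2*l^2 + 40*l) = l*(l - 5)*(l + 3)*(l^3 - 7*l^2 + 2*l + 40) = l*(l - 5)*(l + 2)*(l + 3)*(l^2 - 9*l + 20) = l*(l - 5)*(l - 4)*(l + 2)*(l + 3)*(l - 5)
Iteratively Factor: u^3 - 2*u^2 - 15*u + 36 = (u - 3)*(u^2 + u - 12) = (u - 3)^2*(u + 4)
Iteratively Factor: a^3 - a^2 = (a)*(a^2 - a) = a^2*(a - 1)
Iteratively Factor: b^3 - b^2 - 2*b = (b)*(b^2 - b - 2) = b*(b - 2)*(b + 1)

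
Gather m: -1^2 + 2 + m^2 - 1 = m^2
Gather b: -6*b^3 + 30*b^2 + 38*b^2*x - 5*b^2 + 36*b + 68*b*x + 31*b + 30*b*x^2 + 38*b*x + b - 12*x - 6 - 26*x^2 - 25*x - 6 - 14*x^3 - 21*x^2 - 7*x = -6*b^3 + b^2*(38*x + 25) + b*(30*x^2 + 106*x + 68) - 14*x^3 - 47*x^2 - 44*x - 12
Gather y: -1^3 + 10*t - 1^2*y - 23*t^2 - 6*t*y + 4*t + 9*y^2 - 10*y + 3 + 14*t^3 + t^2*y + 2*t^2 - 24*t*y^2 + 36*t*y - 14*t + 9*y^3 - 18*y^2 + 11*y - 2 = 14*t^3 - 21*t^2 + 9*y^3 + y^2*(-24*t - 9) + y*(t^2 + 30*t)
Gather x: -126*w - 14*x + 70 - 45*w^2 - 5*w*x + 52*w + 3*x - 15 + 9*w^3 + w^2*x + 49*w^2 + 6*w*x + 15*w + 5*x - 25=9*w^3 + 4*w^2 - 59*w + x*(w^2 + w - 6) + 30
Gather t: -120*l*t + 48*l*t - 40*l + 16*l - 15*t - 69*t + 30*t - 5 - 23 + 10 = -24*l + t*(-72*l - 54) - 18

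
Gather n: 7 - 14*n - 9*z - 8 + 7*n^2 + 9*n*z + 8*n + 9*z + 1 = 7*n^2 + n*(9*z - 6)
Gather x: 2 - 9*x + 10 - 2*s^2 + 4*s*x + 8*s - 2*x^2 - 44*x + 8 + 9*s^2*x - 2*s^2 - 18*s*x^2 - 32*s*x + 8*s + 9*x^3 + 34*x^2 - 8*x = -4*s^2 + 16*s + 9*x^3 + x^2*(32 - 18*s) + x*(9*s^2 - 28*s - 61) + 20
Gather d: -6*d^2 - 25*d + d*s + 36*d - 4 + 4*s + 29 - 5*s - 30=-6*d^2 + d*(s + 11) - s - 5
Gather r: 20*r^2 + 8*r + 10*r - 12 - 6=20*r^2 + 18*r - 18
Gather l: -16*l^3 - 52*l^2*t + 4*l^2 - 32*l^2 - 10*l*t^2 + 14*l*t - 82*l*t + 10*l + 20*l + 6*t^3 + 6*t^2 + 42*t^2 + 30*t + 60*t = -16*l^3 + l^2*(-52*t - 28) + l*(-10*t^2 - 68*t + 30) + 6*t^3 + 48*t^2 + 90*t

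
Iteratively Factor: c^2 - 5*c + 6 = (c - 3)*(c - 2)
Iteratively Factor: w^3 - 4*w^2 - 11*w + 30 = (w - 5)*(w^2 + w - 6) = (w - 5)*(w - 2)*(w + 3)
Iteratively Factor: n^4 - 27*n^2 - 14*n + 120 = (n - 2)*(n^3 + 2*n^2 - 23*n - 60) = (n - 2)*(n + 4)*(n^2 - 2*n - 15) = (n - 5)*(n - 2)*(n + 4)*(n + 3)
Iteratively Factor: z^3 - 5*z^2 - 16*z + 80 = (z - 4)*(z^2 - z - 20) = (z - 4)*(z + 4)*(z - 5)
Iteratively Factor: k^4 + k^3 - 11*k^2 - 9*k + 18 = (k + 2)*(k^3 - k^2 - 9*k + 9) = (k - 1)*(k + 2)*(k^2 - 9) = (k - 3)*(k - 1)*(k + 2)*(k + 3)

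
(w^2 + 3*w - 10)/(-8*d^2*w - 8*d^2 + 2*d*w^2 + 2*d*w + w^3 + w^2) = (w^2 + 3*w - 10)/(-8*d^2*w - 8*d^2 + 2*d*w^2 + 2*d*w + w^3 + w^2)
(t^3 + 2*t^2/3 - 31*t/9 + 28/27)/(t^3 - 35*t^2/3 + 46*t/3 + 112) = (9*t^2 - 15*t + 4)/(9*(t^2 - 14*t + 48))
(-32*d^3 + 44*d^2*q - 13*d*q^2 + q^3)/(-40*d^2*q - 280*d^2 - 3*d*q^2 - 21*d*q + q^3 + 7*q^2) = (4*d^2 - 5*d*q + q^2)/(5*d*q + 35*d + q^2 + 7*q)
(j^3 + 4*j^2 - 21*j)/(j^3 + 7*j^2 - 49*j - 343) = j*(j - 3)/(j^2 - 49)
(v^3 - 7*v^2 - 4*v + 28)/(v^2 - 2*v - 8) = (v^2 - 9*v + 14)/(v - 4)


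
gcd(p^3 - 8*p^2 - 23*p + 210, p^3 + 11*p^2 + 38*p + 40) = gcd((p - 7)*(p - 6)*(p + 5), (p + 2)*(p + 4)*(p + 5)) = p + 5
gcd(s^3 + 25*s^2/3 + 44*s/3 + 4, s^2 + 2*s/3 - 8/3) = s + 2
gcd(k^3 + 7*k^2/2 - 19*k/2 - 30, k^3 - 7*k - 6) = k - 3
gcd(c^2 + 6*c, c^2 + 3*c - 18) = c + 6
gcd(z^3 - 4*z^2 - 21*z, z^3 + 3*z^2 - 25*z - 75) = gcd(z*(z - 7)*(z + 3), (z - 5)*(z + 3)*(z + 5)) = z + 3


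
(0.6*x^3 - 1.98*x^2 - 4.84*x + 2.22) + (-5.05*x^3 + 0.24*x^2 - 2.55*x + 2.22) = -4.45*x^3 - 1.74*x^2 - 7.39*x + 4.44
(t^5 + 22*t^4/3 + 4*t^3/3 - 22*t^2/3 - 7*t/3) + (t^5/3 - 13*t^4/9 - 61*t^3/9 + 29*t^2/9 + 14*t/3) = 4*t^5/3 + 53*t^4/9 - 49*t^3/9 - 37*t^2/9 + 7*t/3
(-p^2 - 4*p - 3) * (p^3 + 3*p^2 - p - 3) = -p^5 - 7*p^4 - 14*p^3 - 2*p^2 + 15*p + 9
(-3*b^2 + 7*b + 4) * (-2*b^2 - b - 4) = 6*b^4 - 11*b^3 - 3*b^2 - 32*b - 16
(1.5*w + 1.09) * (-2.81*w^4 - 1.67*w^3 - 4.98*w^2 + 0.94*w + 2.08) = -4.215*w^5 - 5.5679*w^4 - 9.2903*w^3 - 4.0182*w^2 + 4.1446*w + 2.2672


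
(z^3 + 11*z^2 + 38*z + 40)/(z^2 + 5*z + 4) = (z^2 + 7*z + 10)/(z + 1)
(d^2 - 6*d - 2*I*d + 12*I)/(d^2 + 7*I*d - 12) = (d^2 - 6*d - 2*I*d + 12*I)/(d^2 + 7*I*d - 12)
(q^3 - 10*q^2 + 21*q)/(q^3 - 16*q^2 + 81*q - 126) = q/(q - 6)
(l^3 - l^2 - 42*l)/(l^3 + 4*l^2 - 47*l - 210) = l/(l + 5)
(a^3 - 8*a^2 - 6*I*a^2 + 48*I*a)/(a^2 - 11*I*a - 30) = a*(a - 8)/(a - 5*I)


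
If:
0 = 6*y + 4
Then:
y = -2/3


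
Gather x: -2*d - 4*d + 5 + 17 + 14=36 - 6*d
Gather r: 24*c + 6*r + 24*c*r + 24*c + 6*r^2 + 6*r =48*c + 6*r^2 + r*(24*c + 12)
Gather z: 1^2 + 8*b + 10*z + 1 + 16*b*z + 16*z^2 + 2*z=8*b + 16*z^2 + z*(16*b + 12) + 2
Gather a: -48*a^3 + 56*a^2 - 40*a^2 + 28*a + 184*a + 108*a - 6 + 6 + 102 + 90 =-48*a^3 + 16*a^2 + 320*a + 192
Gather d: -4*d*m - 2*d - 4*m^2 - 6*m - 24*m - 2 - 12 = d*(-4*m - 2) - 4*m^2 - 30*m - 14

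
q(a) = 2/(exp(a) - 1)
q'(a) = -2*exp(a)/(exp(a) - 1)^2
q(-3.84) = -2.04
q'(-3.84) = -0.04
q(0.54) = 2.79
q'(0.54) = -6.69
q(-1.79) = -2.40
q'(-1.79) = -0.48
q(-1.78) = -2.41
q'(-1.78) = -0.49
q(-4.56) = -2.02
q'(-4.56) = -0.02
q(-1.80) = -2.40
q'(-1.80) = -0.47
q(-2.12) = -2.27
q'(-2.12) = -0.31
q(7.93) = 0.00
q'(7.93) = -0.00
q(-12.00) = -2.00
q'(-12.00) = 0.00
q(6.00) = 0.00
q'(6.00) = 0.00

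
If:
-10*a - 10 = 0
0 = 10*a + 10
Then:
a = -1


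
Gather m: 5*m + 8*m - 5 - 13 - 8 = 13*m - 26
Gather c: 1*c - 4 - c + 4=0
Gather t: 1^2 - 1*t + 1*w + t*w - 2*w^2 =t*(w - 1) - 2*w^2 + w + 1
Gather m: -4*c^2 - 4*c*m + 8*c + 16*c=-4*c^2 - 4*c*m + 24*c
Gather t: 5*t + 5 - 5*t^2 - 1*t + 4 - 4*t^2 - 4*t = 9 - 9*t^2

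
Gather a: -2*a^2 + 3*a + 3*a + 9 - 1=-2*a^2 + 6*a + 8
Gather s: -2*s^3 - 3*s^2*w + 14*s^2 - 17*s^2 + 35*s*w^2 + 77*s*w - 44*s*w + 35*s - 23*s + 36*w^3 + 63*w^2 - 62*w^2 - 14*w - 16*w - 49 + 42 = -2*s^3 + s^2*(-3*w - 3) + s*(35*w^2 + 33*w + 12) + 36*w^3 + w^2 - 30*w - 7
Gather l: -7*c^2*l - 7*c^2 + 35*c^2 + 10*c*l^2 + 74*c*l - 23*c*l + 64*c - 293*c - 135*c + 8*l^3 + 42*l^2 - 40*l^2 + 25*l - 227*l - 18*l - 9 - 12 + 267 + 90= 28*c^2 - 364*c + 8*l^3 + l^2*(10*c + 2) + l*(-7*c^2 + 51*c - 220) + 336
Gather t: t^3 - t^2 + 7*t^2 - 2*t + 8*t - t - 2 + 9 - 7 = t^3 + 6*t^2 + 5*t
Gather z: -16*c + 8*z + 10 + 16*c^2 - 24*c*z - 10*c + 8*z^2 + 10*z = 16*c^2 - 26*c + 8*z^2 + z*(18 - 24*c) + 10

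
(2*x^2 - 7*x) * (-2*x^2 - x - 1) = -4*x^4 + 12*x^3 + 5*x^2 + 7*x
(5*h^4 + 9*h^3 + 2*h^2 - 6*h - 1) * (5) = 25*h^4 + 45*h^3 + 10*h^2 - 30*h - 5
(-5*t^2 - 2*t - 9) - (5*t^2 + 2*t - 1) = -10*t^2 - 4*t - 8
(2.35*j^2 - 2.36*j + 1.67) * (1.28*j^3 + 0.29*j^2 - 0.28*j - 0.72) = 3.008*j^5 - 2.3393*j^4 + 0.7952*j^3 - 0.5469*j^2 + 1.2316*j - 1.2024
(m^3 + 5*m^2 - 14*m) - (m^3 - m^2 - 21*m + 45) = 6*m^2 + 7*m - 45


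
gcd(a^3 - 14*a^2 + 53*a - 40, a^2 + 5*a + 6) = 1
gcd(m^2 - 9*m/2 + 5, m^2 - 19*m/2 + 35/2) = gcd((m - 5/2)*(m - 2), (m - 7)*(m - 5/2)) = m - 5/2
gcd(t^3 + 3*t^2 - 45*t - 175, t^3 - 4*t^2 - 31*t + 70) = t^2 - 2*t - 35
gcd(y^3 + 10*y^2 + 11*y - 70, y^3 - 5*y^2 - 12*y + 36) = y - 2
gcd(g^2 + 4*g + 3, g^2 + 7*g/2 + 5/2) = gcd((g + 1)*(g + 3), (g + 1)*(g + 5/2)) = g + 1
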